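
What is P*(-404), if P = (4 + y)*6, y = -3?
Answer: -2424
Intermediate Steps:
P = 6 (P = (4 - 3)*6 = 1*6 = 6)
P*(-404) = 6*(-404) = -2424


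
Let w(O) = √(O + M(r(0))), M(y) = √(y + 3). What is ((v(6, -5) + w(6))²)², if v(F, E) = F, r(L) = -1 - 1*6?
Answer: (6 + √2*√(3 + I))⁴ ≈ 5106.9 + 981.21*I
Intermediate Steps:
r(L) = -7 (r(L) = -1 - 6 = -7)
M(y) = √(3 + y)
w(O) = √(O + 2*I) (w(O) = √(O + √(3 - 7)) = √(O + √(-4)) = √(O + 2*I))
((v(6, -5) + w(6))²)² = ((6 + √(6 + 2*I))²)² = (6 + √(6 + 2*I))⁴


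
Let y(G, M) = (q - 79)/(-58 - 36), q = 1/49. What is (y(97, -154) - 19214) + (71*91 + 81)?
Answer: -29181681/2303 ≈ -12671.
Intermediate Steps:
q = 1/49 ≈ 0.020408
y(G, M) = 1935/2303 (y(G, M) = (1/49 - 79)/(-58 - 36) = -3870/49/(-94) = -3870/49*(-1/94) = 1935/2303)
(y(97, -154) - 19214) + (71*91 + 81) = (1935/2303 - 19214) + (71*91 + 81) = -44247907/2303 + (6461 + 81) = -44247907/2303 + 6542 = -29181681/2303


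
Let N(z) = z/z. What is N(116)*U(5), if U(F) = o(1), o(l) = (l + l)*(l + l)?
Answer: 4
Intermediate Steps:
o(l) = 4*l² (o(l) = (2*l)*(2*l) = 4*l²)
N(z) = 1
U(F) = 4 (U(F) = 4*1² = 4*1 = 4)
N(116)*U(5) = 1*4 = 4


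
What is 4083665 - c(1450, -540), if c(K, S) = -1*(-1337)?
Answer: 4082328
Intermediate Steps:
c(K, S) = 1337
4083665 - c(1450, -540) = 4083665 - 1*1337 = 4083665 - 1337 = 4082328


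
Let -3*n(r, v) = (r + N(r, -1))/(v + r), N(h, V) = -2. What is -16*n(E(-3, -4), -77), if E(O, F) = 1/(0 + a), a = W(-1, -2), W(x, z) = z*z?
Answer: 112/921 ≈ 0.12161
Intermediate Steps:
W(x, z) = z²
a = 4 (a = (-2)² = 4)
E(O, F) = ¼ (E(O, F) = 1/(0 + 4) = 1/4 = ¼)
n(r, v) = -(-2 + r)/(3*(r + v)) (n(r, v) = -(r - 2)/(3*(v + r)) = -(-2 + r)/(3*(r + v)))
-16*n(E(-3, -4), -77) = -16*(2 - 1*¼)/(3*(¼ - 77)) = -16*(2 - ¼)/(3*(-307/4)) = -16*(-4)*7/(3*307*4) = -16*(-7/921) = 112/921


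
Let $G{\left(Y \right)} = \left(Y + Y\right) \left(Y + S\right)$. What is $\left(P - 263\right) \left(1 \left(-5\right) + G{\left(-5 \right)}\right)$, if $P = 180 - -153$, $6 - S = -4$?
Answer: $-3850$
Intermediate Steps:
$S = 10$ ($S = 6 - -4 = 6 + 4 = 10$)
$G{\left(Y \right)} = 2 Y \left(10 + Y\right)$ ($G{\left(Y \right)} = \left(Y + Y\right) \left(Y + 10\right) = 2 Y \left(10 + Y\right)$)
$P = 333$ ($P = 180 + 153 = 333$)
$\left(P - 263\right) \left(1 \left(-5\right) + G{\left(-5 \right)}\right) = \left(333 - 263\right) \left(1 \left(-5\right) + 2 \left(-5\right) \left(10 - 5\right)\right) = 70 \left(-5 + 2 \left(-5\right) 5\right) = 70 \left(-5 - 50\right) = 70 \left(-55\right) = -3850$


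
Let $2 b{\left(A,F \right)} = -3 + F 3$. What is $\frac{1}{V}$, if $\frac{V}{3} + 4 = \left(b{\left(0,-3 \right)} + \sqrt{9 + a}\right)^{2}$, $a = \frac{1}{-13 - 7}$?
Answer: $\frac{1820}{51747} + \frac{160 \sqrt{895}}{155241} \approx 0.066005$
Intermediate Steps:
$a = - \frac{1}{20}$ ($a = \frac{1}{-20} = - \frac{1}{20} \approx -0.05$)
$b{\left(A,F \right)} = - \frac{3}{2} + \frac{3 F}{2}$ ($b{\left(A,F \right)} = \frac{-3 + F 3}{2} = \frac{-3 + 3 F}{2} = - \frac{3}{2} + \frac{3 F}{2}$)
$V = -12 + 3 \left(-6 + \frac{\sqrt{895}}{10}\right)^{2}$ ($V = -12 + 3 \left(\left(- \frac{3}{2} + \frac{3}{2} \left(-3\right)\right) + \sqrt{9 - \frac{1}{20}}\right)^{2} = -12 + 3 \left(\left(- \frac{3}{2} - \frac{9}{2}\right) + \sqrt{\frac{179}{20}}\right)^{2} = -12 + 3 \left(-6 + \frac{\sqrt{895}}{10}\right)^{2} \approx 15.15$)
$\frac{1}{V} = \frac{1}{\frac{2457}{20} - \frac{18 \sqrt{895}}{5}}$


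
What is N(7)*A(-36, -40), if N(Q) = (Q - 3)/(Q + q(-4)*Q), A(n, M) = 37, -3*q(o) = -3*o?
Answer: -148/21 ≈ -7.0476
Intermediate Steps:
q(o) = o (q(o) = -(-1)*o = o)
N(Q) = -(-3 + Q)/(3*Q) (N(Q) = (Q - 3)/(Q - 4*Q) = (-3 + Q)/((-3*Q)) = (-3 + Q)*(-1/(3*Q)) = -(-3 + Q)/(3*Q))
N(7)*A(-36, -40) = ((⅓)*(3 - 1*7)/7)*37 = ((⅓)*(⅐)*(3 - 7))*37 = ((⅓)*(⅐)*(-4))*37 = -4/21*37 = -148/21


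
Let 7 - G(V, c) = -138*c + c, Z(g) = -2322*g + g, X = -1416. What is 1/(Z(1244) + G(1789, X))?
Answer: -1/3081309 ≈ -3.2454e-7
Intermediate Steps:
Z(g) = -2321*g
G(V, c) = 7 + 137*c (G(V, c) = 7 - (-138*c + c) = 7 - (-137)*c = 7 + 137*c)
1/(Z(1244) + G(1789, X)) = 1/(-2321*1244 + (7 + 137*(-1416))) = 1/(-2887324 + (7 - 193992)) = 1/(-2887324 - 193985) = 1/(-3081309) = -1/3081309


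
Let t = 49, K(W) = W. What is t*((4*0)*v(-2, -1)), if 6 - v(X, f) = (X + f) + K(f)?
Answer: 0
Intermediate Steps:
v(X, f) = 6 - X - 2*f (v(X, f) = 6 - ((X + f) + f) = 6 - (X + 2*f) = 6 + (-X - 2*f) = 6 - X - 2*f)
t*((4*0)*v(-2, -1)) = 49*((4*0)*(6 - 1*(-2) - 2*(-1))) = 49*(0*(6 + 2 + 2)) = 49*(0*10) = 49*0 = 0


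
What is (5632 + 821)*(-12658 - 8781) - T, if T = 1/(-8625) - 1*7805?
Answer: -1193165784749/8625 ≈ -1.3834e+8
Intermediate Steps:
T = -67318126/8625 (T = -1/8625 - 7805 = -67318126/8625 ≈ -7805.0)
(5632 + 821)*(-12658 - 8781) - T = (5632 + 821)*(-12658 - 8781) - 1*(-67318126/8625) = 6453*(-21439) + 67318126/8625 = -138345867 + 67318126/8625 = -1193165784749/8625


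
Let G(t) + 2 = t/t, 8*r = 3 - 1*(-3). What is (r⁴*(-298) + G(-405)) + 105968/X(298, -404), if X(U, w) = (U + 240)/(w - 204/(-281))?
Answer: -769452759673/9675392 ≈ -79527.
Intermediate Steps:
r = ¾ (r = (3 - 1*(-3))/8 = (3 + 3)/8 = (⅛)*6 = ¾ ≈ 0.75000)
X(U, w) = (240 + U)/(204/281 + w) (X(U, w) = (240 + U)/(w - 204*(-1/281)) = (240 + U)/(w + 204/281) = (240 + U)/(204/281 + w))
G(t) = -1 (G(t) = -2 + t/t = -2 + 1 = -1)
(r⁴*(-298) + G(-405)) + 105968/X(298, -404) = ((¾)⁴*(-298) - 1) + 105968/((281*(240 + 298)/(204 + 281*(-404)))) = ((81/256)*(-298) - 1) + 105968/((281*538/(204 - 113524))) = (-12069/128 - 1) + 105968/((281*538/(-113320))) = -12197/128 + 105968/((281*(-1/113320)*538)) = -12197/128 + 105968/(-75589/56660) = -12197/128 + 105968*(-56660/75589) = -12197/128 - 6004146880/75589 = -769452759673/9675392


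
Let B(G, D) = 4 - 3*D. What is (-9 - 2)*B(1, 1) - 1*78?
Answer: -89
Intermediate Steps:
B(G, D) = 4 - 3*D
(-9 - 2)*B(1, 1) - 1*78 = (-9 - 2)*(4 - 3*1) - 1*78 = -11*(4 - 3) - 78 = -11*1 - 78 = -11 - 78 = -89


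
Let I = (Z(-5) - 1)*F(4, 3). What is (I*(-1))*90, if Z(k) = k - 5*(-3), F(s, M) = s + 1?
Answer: -4050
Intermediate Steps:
F(s, M) = 1 + s
Z(k) = 15 + k (Z(k) = k + 15 = 15 + k)
I = 45 (I = ((15 - 5) - 1)*(1 + 4) = (10 - 1)*5 = 9*5 = 45)
(I*(-1))*90 = (45*(-1))*90 = -45*90 = -4050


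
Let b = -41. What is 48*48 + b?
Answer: 2263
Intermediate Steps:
48*48 + b = 48*48 - 41 = 2304 - 41 = 2263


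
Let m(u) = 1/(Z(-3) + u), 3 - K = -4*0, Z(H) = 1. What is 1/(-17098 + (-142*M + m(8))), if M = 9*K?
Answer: -9/188387 ≈ -4.7774e-5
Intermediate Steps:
K = 3 (K = 3 - (-4)*0 = 3 - 1*0 = 3 + 0 = 3)
M = 27 (M = 9*3 = 27)
m(u) = 1/(1 + u)
1/(-17098 + (-142*M + m(8))) = 1/(-17098 + (-142*27 + 1/(1 + 8))) = 1/(-17098 + (-3834 + 1/9)) = 1/(-17098 + (-3834 + ⅑)) = 1/(-17098 - 34505/9) = 1/(-188387/9) = -9/188387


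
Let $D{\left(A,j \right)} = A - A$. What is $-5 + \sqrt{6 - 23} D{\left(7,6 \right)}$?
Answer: $-5$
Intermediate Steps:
$D{\left(A,j \right)} = 0$
$-5 + \sqrt{6 - 23} D{\left(7,6 \right)} = -5 + \sqrt{6 - 23} \cdot 0 = -5 + \sqrt{-17} \cdot 0 = -5 + i \sqrt{17} \cdot 0 = -5 + 0 = -5$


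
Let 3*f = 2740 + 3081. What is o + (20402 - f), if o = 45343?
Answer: 191414/3 ≈ 63805.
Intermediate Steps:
f = 5821/3 (f = (2740 + 3081)/3 = (1/3)*5821 = 5821/3 ≈ 1940.3)
o + (20402 - f) = 45343 + (20402 - 1*5821/3) = 45343 + (20402 - 5821/3) = 45343 + 55385/3 = 191414/3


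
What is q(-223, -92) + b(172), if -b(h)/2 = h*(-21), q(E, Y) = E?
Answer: 7001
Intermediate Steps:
b(h) = 42*h (b(h) = -2*h*(-21) = -(-42)*h = 42*h)
q(-223, -92) + b(172) = -223 + 42*172 = -223 + 7224 = 7001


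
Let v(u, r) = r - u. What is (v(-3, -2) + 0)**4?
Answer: 1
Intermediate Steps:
(v(-3, -2) + 0)**4 = ((-2 - 1*(-3)) + 0)**4 = ((-2 + 3) + 0)**4 = (1 + 0)**4 = 1**4 = 1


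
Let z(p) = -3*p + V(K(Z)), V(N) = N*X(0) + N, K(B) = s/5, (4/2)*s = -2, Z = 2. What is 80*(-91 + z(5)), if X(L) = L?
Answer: -8496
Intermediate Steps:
s = -1 (s = (½)*(-2) = -1)
K(B) = -⅕ (K(B) = -1/5 = -1*⅕ = -⅕)
V(N) = N (V(N) = N*0 + N = 0 + N = N)
z(p) = -⅕ - 3*p (z(p) = -3*p - ⅕ = -⅕ - 3*p)
80*(-91 + z(5)) = 80*(-91 + (-⅕ - 3*5)) = 80*(-91 + (-⅕ - 15)) = 80*(-91 - 76/5) = 80*(-531/5) = -8496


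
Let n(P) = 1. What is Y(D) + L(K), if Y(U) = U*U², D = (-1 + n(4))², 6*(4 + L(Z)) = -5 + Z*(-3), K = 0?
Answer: -29/6 ≈ -4.8333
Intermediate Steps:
L(Z) = -29/6 - Z/2 (L(Z) = -4 + (-5 + Z*(-3))/6 = -4 + (-5 - 3*Z)/6 = -4 + (-⅚ - Z/2) = -29/6 - Z/2)
D = 0 (D = (-1 + 1)² = 0² = 0)
Y(U) = U³
Y(D) + L(K) = 0³ + (-29/6 - ½*0) = 0 + (-29/6 + 0) = 0 - 29/6 = -29/6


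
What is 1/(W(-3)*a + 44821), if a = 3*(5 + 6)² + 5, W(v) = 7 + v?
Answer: 1/46293 ≈ 2.1602e-5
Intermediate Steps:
a = 368 (a = 3*11² + 5 = 3*121 + 5 = 363 + 5 = 368)
1/(W(-3)*a + 44821) = 1/((7 - 3)*368 + 44821) = 1/(4*368 + 44821) = 1/(1472 + 44821) = 1/46293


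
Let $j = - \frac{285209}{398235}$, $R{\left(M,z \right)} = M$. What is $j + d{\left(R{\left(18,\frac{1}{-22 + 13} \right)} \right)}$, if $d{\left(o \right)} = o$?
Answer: $\frac{6883021}{398235} \approx 17.284$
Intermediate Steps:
$j = - \frac{285209}{398235}$ ($j = \left(-285209\right) \frac{1}{398235} = - \frac{285209}{398235} \approx -0.71618$)
$j + d{\left(R{\left(18,\frac{1}{-22 + 13} \right)} \right)} = - \frac{285209}{398235} + 18 = \frac{6883021}{398235}$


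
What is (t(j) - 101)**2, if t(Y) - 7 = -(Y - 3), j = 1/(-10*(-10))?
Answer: 82828201/10000 ≈ 8282.8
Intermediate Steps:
j = 1/100 (j = -1/10*(-1/10) = 1/100 ≈ 0.010000)
t(Y) = 10 - Y (t(Y) = 7 - (Y - 3) = 7 - (-3 + Y) = 7 + (3 - Y) = 10 - Y)
(t(j) - 101)**2 = ((10 - 1*1/100) - 101)**2 = ((10 - 1/100) - 101)**2 = (999/100 - 101)**2 = (-9101/100)**2 = 82828201/10000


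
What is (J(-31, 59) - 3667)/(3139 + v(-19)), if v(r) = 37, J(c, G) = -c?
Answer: -909/794 ≈ -1.1448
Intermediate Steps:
(J(-31, 59) - 3667)/(3139 + v(-19)) = (-1*(-31) - 3667)/(3139 + 37) = (31 - 3667)/3176 = -3636*1/3176 = -909/794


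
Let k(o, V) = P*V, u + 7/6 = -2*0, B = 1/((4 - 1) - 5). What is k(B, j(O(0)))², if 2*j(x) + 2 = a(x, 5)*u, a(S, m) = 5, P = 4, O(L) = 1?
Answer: 2209/9 ≈ 245.44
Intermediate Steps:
B = -½ (B = 1/(3 - 5) = 1/(-2) = -½ ≈ -0.50000)
u = -7/6 (u = -7/6 - 2*0 = -7/6 + 0 = -7/6 ≈ -1.1667)
j(x) = -47/12 (j(x) = -1 + (5*(-7/6))/2 = -1 + (½)*(-35/6) = -1 - 35/12 = -47/12)
k(o, V) = 4*V
k(B, j(O(0)))² = (4*(-47/12))² = (-47/3)² = 2209/9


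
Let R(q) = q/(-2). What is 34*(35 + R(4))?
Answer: 1122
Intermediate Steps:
R(q) = -q/2 (R(q) = q*(-1/2) = -q/2)
34*(35 + R(4)) = 34*(35 - 1/2*4) = 34*(35 - 2) = 34*33 = 1122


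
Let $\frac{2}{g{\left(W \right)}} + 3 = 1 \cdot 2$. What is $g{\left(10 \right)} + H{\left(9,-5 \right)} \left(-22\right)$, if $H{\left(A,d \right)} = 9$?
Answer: $-200$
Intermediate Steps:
$g{\left(W \right)} = -2$ ($g{\left(W \right)} = \frac{2}{-3 + 1 \cdot 2} = \frac{2}{-3 + 2} = \frac{2}{-1} = 2 \left(-1\right) = -2$)
$g{\left(10 \right)} + H{\left(9,-5 \right)} \left(-22\right) = -2 + 9 \left(-22\right) = -2 - 198 = -200$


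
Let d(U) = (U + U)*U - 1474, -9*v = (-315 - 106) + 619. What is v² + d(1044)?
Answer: 2178882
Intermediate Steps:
v = -22 (v = -((-315 - 106) + 619)/9 = -(-421 + 619)/9 = -⅑*198 = -22)
d(U) = -1474 + 2*U² (d(U) = (2*U)*U - 1474 = 2*U² - 1474 = -1474 + 2*U²)
v² + d(1044) = (-22)² + (-1474 + 2*1044²) = 484 + (-1474 + 2*1089936) = 484 + (-1474 + 2179872) = 484 + 2178398 = 2178882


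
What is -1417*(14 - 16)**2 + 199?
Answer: -5469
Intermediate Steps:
-1417*(14 - 16)**2 + 199 = -1417*(-2)**2 + 199 = -1417*4 + 199 = -5668 + 199 = -5469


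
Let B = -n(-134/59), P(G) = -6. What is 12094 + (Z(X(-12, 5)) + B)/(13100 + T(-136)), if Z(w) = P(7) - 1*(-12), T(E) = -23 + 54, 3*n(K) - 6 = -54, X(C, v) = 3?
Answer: 158806336/13131 ≈ 12094.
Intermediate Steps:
n(K) = -16 (n(K) = 2 + (⅓)*(-54) = 2 - 18 = -16)
T(E) = 31
B = 16 (B = -1*(-16) = 16)
Z(w) = 6 (Z(w) = -6 - 1*(-12) = -6 + 12 = 6)
12094 + (Z(X(-12, 5)) + B)/(13100 + T(-136)) = 12094 + (6 + 16)/(13100 + 31) = 12094 + 22/13131 = 158806336/13131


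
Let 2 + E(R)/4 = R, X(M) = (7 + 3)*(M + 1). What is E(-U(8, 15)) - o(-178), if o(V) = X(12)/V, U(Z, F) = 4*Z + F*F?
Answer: -92139/89 ≈ -1035.3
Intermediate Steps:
U(Z, F) = F**2 + 4*Z (U(Z, F) = 4*Z + F**2 = F**2 + 4*Z)
X(M) = 10 + 10*M (X(M) = 10*(1 + M) = 10 + 10*M)
o(V) = 130/V (o(V) = (10 + 10*12)/V = (10 + 120)/V = 130/V)
E(R) = -8 + 4*R
E(-U(8, 15)) - o(-178) = (-8 + 4*(-(15**2 + 4*8))) - 130/(-178) = (-8 + 4*(-(225 + 32))) - 130*(-1)/178 = (-8 + 4*(-1*257)) - 1*(-65/89) = (-8 + 4*(-257)) + 65/89 = (-8 - 1028) + 65/89 = -1036 + 65/89 = -92139/89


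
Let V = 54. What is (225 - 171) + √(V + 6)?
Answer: 54 + 2*√15 ≈ 61.746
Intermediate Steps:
(225 - 171) + √(V + 6) = (225 - 171) + √(54 + 6) = 54 + √60 = 54 + 2*√15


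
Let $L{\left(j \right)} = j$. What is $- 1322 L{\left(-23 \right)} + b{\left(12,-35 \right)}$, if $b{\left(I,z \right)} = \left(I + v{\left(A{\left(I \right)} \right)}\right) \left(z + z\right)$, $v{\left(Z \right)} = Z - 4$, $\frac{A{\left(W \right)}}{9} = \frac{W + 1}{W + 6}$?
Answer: $29391$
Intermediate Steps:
$A{\left(W \right)} = \frac{9 \left(1 + W\right)}{6 + W}$ ($A{\left(W \right)} = 9 \frac{W + 1}{W + 6} = 9 \frac{1 + W}{6 + W} = \frac{9 \left(1 + W\right)}{6 + W}$)
$v{\left(Z \right)} = -4 + Z$
$b{\left(I,z \right)} = 2 z \left(-4 + I + \frac{9 \left(1 + I\right)}{6 + I}\right)$ ($b{\left(I,z \right)} = \left(I + \left(-4 + \frac{9 \left(1 + I\right)}{6 + I}\right)\right) \left(z + z\right) = \left(-4 + I + \frac{9 \left(1 + I\right)}{6 + I}\right) 2 z = 2 z \left(-4 + I + \frac{9 \left(1 + I\right)}{6 + I}\right)$)
$- 1322 L{\left(-23 \right)} + b{\left(12,-35 \right)} = \left(-1322\right) \left(-23\right) + 2 \left(-35\right) \frac{1}{6 + 12} \left(-15 + 12^{2} + 11 \cdot 12\right) = 30406 + 2 \left(-35\right) \frac{1}{18} \left(-15 + 144 + 132\right) = 30406 + 2 \left(-35\right) \frac{1}{18} \cdot 261 = 30406 - 1015 = 29391$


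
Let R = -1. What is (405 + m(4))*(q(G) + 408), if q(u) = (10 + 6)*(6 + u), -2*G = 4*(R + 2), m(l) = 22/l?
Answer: 193756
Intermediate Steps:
G = -2 (G = -2*(-1 + 2) = -2 ≈ -2.0000)
q(u) = 96 + 16*u (q(u) = 16*(6 + u) = 96 + 16*u)
(405 + m(4))*(q(G) + 408) = (405 + 22/4)*((96 + 16*(-2)) + 408) = (405 + 22*(¼))*((96 - 32) + 408) = (405 + 11/2)*(64 + 408) = (821/2)*472 = 193756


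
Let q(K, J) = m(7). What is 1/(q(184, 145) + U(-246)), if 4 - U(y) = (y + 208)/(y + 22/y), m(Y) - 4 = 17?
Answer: 30269/752051 ≈ 0.040249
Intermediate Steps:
m(Y) = 21 (m(Y) = 4 + 17 = 21)
q(K, J) = 21
U(y) = 4 - (208 + y)/(y + 22/y) (U(y) = 4 - (y + 208)/(y + 22/y) = 4 - (208 + y)/(y + 22/y))
1/(q(184, 145) + U(-246)) = 1/(21 + (88 - 208*(-246) + 3*(-246)²)/(22 + (-246)²)) = 1/(21 + (88 + 51168 + 3*60516)/(22 + 60516)) = 1/(21 + (88 + 51168 + 181548)/60538) = 1/(21 + (1/60538)*232804) = 1/(21 + 116402/30269) = 1/(752051/30269) = 30269/752051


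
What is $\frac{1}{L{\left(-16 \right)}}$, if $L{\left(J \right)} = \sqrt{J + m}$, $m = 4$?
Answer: $- \frac{i \sqrt{3}}{6} \approx - 0.28868 i$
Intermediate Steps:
$L{\left(J \right)} = \sqrt{4 + J}$ ($L{\left(J \right)} = \sqrt{J + 4} = \sqrt{4 + J}$)
$\frac{1}{L{\left(-16 \right)}} = \frac{1}{\sqrt{4 - 16}} = \frac{1}{\sqrt{-12}} = \frac{1}{2 i \sqrt{3}} = - \frac{i \sqrt{3}}{6}$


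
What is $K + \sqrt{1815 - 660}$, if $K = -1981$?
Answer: $-1981 + \sqrt{1155} \approx -1947.0$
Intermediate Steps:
$K + \sqrt{1815 - 660} = -1981 + \sqrt{1815 - 660} = -1981 + \sqrt{1155}$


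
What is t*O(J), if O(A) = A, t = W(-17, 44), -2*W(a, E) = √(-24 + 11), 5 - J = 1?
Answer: -2*I*√13 ≈ -7.2111*I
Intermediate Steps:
J = 4 (J = 5 - 1*1 = 5 - 1 = 4)
W(a, E) = -I*√13/2 (W(a, E) = -√(-24 + 11)/2 = -I*√13/2)
t = -I*√13/2 ≈ -1.8028*I
t*O(J) = -I*√13/2*4 = -2*I*√13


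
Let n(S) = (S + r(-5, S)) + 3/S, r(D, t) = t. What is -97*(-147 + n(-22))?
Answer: 407885/22 ≈ 18540.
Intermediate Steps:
n(S) = 2*S + 3/S (n(S) = (S + S) + 3/S = 2*S + 3/S)
-97*(-147 + n(-22)) = -97*(-147 + (2*(-22) + 3/(-22))) = -97*(-147 + (-44 + 3*(-1/22))) = -97*(-147 + (-44 - 3/22)) = -97*(-147 - 971/22) = -97*(-4205/22) = 407885/22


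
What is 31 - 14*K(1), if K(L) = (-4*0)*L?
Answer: 31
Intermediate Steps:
K(L) = 0 (K(L) = 0*L = 0)
31 - 14*K(1) = 31 - 14*0 = 31 + 0 = 31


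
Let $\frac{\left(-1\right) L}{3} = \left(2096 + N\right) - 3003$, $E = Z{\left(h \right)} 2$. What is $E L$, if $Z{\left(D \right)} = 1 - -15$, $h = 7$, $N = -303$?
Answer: $116160$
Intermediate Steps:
$Z{\left(D \right)} = 16$ ($Z{\left(D \right)} = 1 + 15 = 16$)
$E = 32$ ($E = 16 \cdot 2 = 32$)
$L = 3630$ ($L = - 3 \left(\left(2096 - 303\right) - 3003\right) = - 3 \left(1793 - 3003\right) = \left(-3\right) \left(-1210\right) = 3630$)
$E L = 32 \cdot 3630 = 116160$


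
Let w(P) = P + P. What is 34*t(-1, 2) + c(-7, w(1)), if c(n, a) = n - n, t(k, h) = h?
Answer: 68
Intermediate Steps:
w(P) = 2*P
c(n, a) = 0
34*t(-1, 2) + c(-7, w(1)) = 34*2 + 0 = 68 + 0 = 68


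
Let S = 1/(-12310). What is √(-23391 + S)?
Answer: I*√3544580927410/12310 ≈ 152.94*I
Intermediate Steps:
S = -1/12310 ≈ -8.1235e-5
√(-23391 + S) = √(-23391 - 1/12310) = √(-287943211/12310) = I*√3544580927410/12310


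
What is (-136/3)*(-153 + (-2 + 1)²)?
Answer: 20672/3 ≈ 6890.7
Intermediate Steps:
(-136/3)*(-153 + (-2 + 1)²) = (-136*⅓)*(-153 + (-1)²) = -136*(-153 + 1)/3 = -136/3*(-152) = 20672/3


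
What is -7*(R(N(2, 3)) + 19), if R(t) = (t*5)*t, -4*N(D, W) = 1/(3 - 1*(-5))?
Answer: -136227/1024 ≈ -133.03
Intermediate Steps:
N(D, W) = -1/32 (N(D, W) = -1/(4*(3 - 1*(-5))) = -1/(4*(3 + 5)) = -1/(4*8) = -¼*⅛ = -1/32)
R(t) = 5*t² (R(t) = (5*t)*t = 5*t²)
-7*(R(N(2, 3)) + 19) = -7*(5*(-1/32)² + 19) = -7*(5*(1/1024) + 19) = -7*(5/1024 + 19) = -7*19461/1024 = -136227/1024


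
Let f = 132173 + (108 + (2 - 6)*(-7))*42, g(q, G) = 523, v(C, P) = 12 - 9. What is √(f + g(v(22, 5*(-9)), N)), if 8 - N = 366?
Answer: 2*√34602 ≈ 372.03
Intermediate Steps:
v(C, P) = 3
N = -358 (N = 8 - 1*366 = 8 - 366 = -358)
f = 137885 (f = 132173 + (108 - 4*(-7))*42 = 132173 + (108 + 28)*42 = 132173 + 136*42 = 132173 + 5712 = 137885)
√(f + g(v(22, 5*(-9)), N)) = √(137885 + 523) = √138408 = 2*√34602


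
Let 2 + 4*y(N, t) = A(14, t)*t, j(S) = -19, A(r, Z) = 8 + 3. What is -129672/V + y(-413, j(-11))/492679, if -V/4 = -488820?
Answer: -5332484359/80277116260 ≈ -0.066426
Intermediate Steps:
V = 1955280 (V = -4*(-488820) = 1955280)
A(r, Z) = 11
y(N, t) = -½ + 11*t/4 (y(N, t) = -½ + (11*t)/4 = -½ + 11*t/4)
-129672/V + y(-413, j(-11))/492679 = -129672/1955280 + (-½ + (11/4)*(-19))/492679 = -129672*1/1955280 + (-½ - 209/4)*(1/492679) = -5403/81470 - 211/4*1/492679 = -5403/81470 - 211/1970716 = -5332484359/80277116260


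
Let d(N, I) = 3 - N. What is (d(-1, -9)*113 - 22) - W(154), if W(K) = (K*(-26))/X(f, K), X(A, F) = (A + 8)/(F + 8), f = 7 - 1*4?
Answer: 59398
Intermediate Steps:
f = 3 (f = 7 - 4 = 3)
X(A, F) = (8 + A)/(8 + F)
W(K) = -26*K*(8/11 + K/11) (W(K) = (K*(-26))/(((8 + 3)/(8 + K))) = (-26*K)/((11/(8 + K))) = (-26*K)*(8/11 + K/11) = -26*K*(8/11 + K/11))
(d(-1, -9)*113 - 22) - W(154) = ((3 - 1*(-1))*113 - 22) - (-26)*154*(8 + 154)/11 = ((3 + 1)*113 - 22) - (-26)*154*162/11 = (4*113 - 22) - 1*(-58968) = (452 - 22) + 58968 = 430 + 58968 = 59398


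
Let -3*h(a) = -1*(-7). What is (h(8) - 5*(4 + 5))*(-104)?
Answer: 14768/3 ≈ 4922.7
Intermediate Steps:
h(a) = -7/3 (h(a) = -(-1)*(-7)/3 = -1/3*7 = -7/3)
(h(8) - 5*(4 + 5))*(-104) = (-7/3 - 5*(4 + 5))*(-104) = (-7/3 - 5*9)*(-104) = (-7/3 - 45)*(-104) = -142/3*(-104) = 14768/3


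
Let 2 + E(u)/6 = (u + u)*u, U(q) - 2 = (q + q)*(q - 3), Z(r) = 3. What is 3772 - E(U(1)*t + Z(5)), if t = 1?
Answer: 3772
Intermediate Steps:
U(q) = 2 + 2*q*(-3 + q) (U(q) = 2 + (q + q)*(q - 3) = 2 + (2*q)*(-3 + q) = 2 + 2*q*(-3 + q))
E(u) = -12 + 12*u² (E(u) = -12 + 6*((u + u)*u) = -12 + 6*((2*u)*u) = -12 + 6*(2*u²) = -12 + 12*u²)
3772 - E(U(1)*t + Z(5)) = 3772 - (-12 + 12*((2 - 6*1 + 2*1²)*1 + 3)²) = 3772 - (-12 + 12*((2 - 6 + 2*1)*1 + 3)²) = 3772 - (-12 + 12*((2 - 6 + 2)*1 + 3)²) = 3772 - (-12 + 12*(-2*1 + 3)²) = 3772 - (-12 + 12*(-2 + 3)²) = 3772 - (-12 + 12*1²) = 3772 - (-12 + 12*1) = 3772 - (-12 + 12) = 3772 - 1*0 = 3772 + 0 = 3772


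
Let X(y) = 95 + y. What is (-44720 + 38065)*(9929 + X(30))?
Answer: -66909370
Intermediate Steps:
(-44720 + 38065)*(9929 + X(30)) = (-44720 + 38065)*(9929 + (95 + 30)) = -6655*(9929 + 125) = -6655*10054 = -66909370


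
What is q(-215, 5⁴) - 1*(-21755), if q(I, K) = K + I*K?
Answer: -111995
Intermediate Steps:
q(-215, 5⁴) - 1*(-21755) = 5⁴*(1 - 215) - 1*(-21755) = 625*(-214) + 21755 = -133750 + 21755 = -111995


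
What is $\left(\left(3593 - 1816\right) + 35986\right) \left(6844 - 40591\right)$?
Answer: $-1274387961$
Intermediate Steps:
$\left(\left(3593 - 1816\right) + 35986\right) \left(6844 - 40591\right) = \left(\left(3593 - 1816\right) + 35986\right) \left(-33747\right) = \left(1777 + 35986\right) \left(-33747\right) = 37763 \left(-33747\right) = -1274387961$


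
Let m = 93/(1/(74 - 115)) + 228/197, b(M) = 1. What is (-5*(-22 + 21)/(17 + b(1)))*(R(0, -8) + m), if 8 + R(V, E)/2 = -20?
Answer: -3809825/3546 ≈ -1074.4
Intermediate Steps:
R(V, E) = -56 (R(V, E) = -16 + 2*(-20) = -16 - 40 = -56)
m = -750933/197 (m = 93/(1/(-41)) + 228*(1/197) = 93/(-1/41) + 228/197 = 93*(-41) + 228/197 = -3813 + 228/197 = -750933/197 ≈ -3811.8)
(-5*(-22 + 21)/(17 + b(1)))*(R(0, -8) + m) = (-5*(-22 + 21)/(17 + 1))*(-56 - 750933/197) = -(-5)/18*(-761965/197) = -5*(-1/18)*(-761965/197) = (5/18)*(-761965/197) = -3809825/3546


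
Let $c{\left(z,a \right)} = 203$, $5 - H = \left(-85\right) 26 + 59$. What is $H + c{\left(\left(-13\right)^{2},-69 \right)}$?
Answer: $2359$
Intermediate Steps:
$H = 2156$ ($H = 5 - \left(\left(-85\right) 26 + 59\right) = 5 - \left(-2210 + 59\right) = 5 - -2151 = 5 + 2151 = 2156$)
$H + c{\left(\left(-13\right)^{2},-69 \right)} = 2156 + 203 = 2359$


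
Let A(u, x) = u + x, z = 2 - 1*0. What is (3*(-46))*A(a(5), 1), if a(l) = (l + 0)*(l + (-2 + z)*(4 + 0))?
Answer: -3588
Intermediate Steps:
z = 2 (z = 2 + 0 = 2)
a(l) = l² (a(l) = (l + 0)*(l + (-2 + 2)*(4 + 0)) = l*(l + 0*4) = l*(l + 0) = l*l = l²)
(3*(-46))*A(a(5), 1) = (3*(-46))*(5² + 1) = -138*(25 + 1) = -138*26 = -3588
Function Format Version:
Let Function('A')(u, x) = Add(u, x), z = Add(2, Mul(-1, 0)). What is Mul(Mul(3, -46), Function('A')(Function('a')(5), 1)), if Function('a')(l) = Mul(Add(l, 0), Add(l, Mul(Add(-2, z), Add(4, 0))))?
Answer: -3588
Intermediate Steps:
z = 2 (z = Add(2, 0) = 2)
Function('a')(l) = Pow(l, 2) (Function('a')(l) = Mul(Add(l, 0), Add(l, Mul(Add(-2, 2), Add(4, 0)))) = Mul(l, Add(l, Mul(0, 4))) = Mul(l, Add(l, 0)) = Mul(l, l) = Pow(l, 2))
Mul(Mul(3, -46), Function('A')(Function('a')(5), 1)) = Mul(Mul(3, -46), Add(Pow(5, 2), 1)) = Mul(-138, Add(25, 1)) = Mul(-138, 26) = -3588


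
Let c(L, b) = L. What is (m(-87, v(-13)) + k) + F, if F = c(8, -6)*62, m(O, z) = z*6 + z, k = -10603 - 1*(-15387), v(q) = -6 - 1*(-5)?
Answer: 5273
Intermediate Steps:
v(q) = -1 (v(q) = -6 + 5 = -1)
k = 4784 (k = -10603 + 15387 = 4784)
m(O, z) = 7*z (m(O, z) = 6*z + z = 7*z)
F = 496 (F = 8*62 = 496)
(m(-87, v(-13)) + k) + F = (7*(-1) + 4784) + 496 = (-7 + 4784) + 496 = 4777 + 496 = 5273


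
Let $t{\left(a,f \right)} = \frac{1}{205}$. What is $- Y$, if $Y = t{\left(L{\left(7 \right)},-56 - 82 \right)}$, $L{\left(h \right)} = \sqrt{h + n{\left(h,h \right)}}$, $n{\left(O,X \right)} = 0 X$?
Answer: $- \frac{1}{205} \approx -0.0048781$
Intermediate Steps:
$n{\left(O,X \right)} = 0$
$L{\left(h \right)} = \sqrt{h}$ ($L{\left(h \right)} = \sqrt{h + 0} = \sqrt{h}$)
$t{\left(a,f \right)} = \frac{1}{205}$
$Y = \frac{1}{205} \approx 0.0048781$
$- Y = \left(-1\right) \frac{1}{205} = - \frac{1}{205}$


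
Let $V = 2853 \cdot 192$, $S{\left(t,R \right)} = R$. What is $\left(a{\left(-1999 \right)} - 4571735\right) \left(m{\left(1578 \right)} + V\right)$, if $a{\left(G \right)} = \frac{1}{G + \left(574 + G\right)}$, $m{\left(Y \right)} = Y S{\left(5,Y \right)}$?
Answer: $- \frac{11888377000117065}{856} \approx -1.3888 \cdot 10^{13}$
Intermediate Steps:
$V = 547776$
$m{\left(Y \right)} = Y^{2}$ ($m{\left(Y \right)} = Y Y = Y^{2}$)
$a{\left(G \right)} = \frac{1}{574 + 2 G}$
$\left(a{\left(-1999 \right)} - 4571735\right) \left(m{\left(1578 \right)} + V\right) = \left(\frac{1}{2 \left(287 - 1999\right)} - 4571735\right) \left(1578^{2} + 547776\right) = \left(\frac{1}{2 \left(-1712\right)} - 4571735\right) \left(2490084 + 547776\right) = \left(\frac{1}{2} \left(- \frac{1}{1712}\right) - 4571735\right) 3037860 = \left(- \frac{1}{3424} - 4571735\right) 3037860 = \left(- \frac{15653620641}{3424}\right) 3037860 = - \frac{11888377000117065}{856}$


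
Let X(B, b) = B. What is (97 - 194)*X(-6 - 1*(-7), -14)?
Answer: -97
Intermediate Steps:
(97 - 194)*X(-6 - 1*(-7), -14) = (97 - 194)*(-6 - 1*(-7)) = -97*(-6 + 7) = -97*1 = -97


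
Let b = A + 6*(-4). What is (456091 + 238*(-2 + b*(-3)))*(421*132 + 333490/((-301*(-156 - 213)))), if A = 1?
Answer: 2913723888594446/111069 ≈ 2.6233e+10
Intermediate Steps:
b = -23 (b = 1 + 6*(-4) = 1 - 24 = -23)
(456091 + 238*(-2 + b*(-3)))*(421*132 + 333490/((-301*(-156 - 213)))) = (456091 + 238*(-2 - 23*(-3)))*(421*132 + 333490/((-301*(-156 - 213)))) = (456091 + 238*(-2 + 69))*(55572 + 333490/((-301*(-369)))) = (456091 + 238*67)*(55572 + 333490/111069) = (456091 + 15946)*(55572 + 333490*(1/111069)) = 472037*(55572 + 333490/111069) = 472037*(6172659958/111069) = 2913723888594446/111069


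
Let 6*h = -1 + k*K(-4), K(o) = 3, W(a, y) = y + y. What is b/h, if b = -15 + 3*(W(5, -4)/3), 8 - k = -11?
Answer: -69/28 ≈ -2.4643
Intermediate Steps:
W(a, y) = 2*y
k = 19 (k = 8 - 1*(-11) = 8 + 11 = 19)
h = 28/3 (h = (-1 + 19*3)/6 = (-1 + 57)/6 = (⅙)*56 = 28/3 ≈ 9.3333)
b = -23 (b = -15 + 3*((2*(-4))/3) = -15 + 3*(-8*⅓) = -15 + 3*(-8/3) = -15 - 8 = -23)
b/h = -23/28/3 = -23*3/28 = -69/28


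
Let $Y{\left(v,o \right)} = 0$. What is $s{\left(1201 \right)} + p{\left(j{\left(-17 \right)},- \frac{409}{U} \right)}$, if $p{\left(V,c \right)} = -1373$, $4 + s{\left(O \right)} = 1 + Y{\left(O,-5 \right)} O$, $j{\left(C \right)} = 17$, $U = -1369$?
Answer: $-1376$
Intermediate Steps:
$s{\left(O \right)} = -3$ ($s{\left(O \right)} = -4 + \left(1 + 0 O\right) = -4 + \left(1 + 0\right) = -4 + 1 = -3$)
$s{\left(1201 \right)} + p{\left(j{\left(-17 \right)},- \frac{409}{U} \right)} = -3 - 1373 = -1376$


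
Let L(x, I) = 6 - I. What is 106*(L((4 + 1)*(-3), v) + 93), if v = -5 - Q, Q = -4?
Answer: 10600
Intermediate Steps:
v = -1 (v = -5 - 1*(-4) = -5 + 4 = -1)
106*(L((4 + 1)*(-3), v) + 93) = 106*((6 - 1*(-1)) + 93) = 106*((6 + 1) + 93) = 106*(7 + 93) = 106*100 = 10600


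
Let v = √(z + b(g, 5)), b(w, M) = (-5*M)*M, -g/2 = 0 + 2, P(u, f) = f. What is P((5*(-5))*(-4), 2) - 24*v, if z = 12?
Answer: 2 - 24*I*√113 ≈ 2.0 - 255.12*I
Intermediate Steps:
g = -4 (g = -2*(0 + 2) = -2*2 = -4)
b(w, M) = -5*M²
v = I*√113 (v = √(12 - 5*5²) = √(12 - 5*25) = √(12 - 125) = √(-113) = I*√113 ≈ 10.63*I)
P((5*(-5))*(-4), 2) - 24*v = 2 - 24*I*√113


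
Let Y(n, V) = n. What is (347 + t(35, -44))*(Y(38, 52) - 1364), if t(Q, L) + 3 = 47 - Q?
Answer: -472056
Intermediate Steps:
t(Q, L) = 44 - Q (t(Q, L) = -3 + (47 - Q) = 44 - Q)
(347 + t(35, -44))*(Y(38, 52) - 1364) = (347 + (44 - 1*35))*(38 - 1364) = (347 + (44 - 35))*(-1326) = (347 + 9)*(-1326) = 356*(-1326) = -472056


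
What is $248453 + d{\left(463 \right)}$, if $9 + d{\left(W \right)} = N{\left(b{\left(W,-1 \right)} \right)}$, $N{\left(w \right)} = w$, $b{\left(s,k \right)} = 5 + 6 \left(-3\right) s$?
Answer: $240115$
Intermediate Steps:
$b{\left(s,k \right)} = 5 - 18 s$
$d{\left(W \right)} = -4 - 18 W$ ($d{\left(W \right)} = -9 - \left(-5 + 18 W\right) = -4 - 18 W$)
$248453 + d{\left(463 \right)} = 248453 - 8338 = 240115$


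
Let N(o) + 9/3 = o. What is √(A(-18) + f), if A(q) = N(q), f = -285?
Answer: 3*I*√34 ≈ 17.493*I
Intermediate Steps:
N(o) = -3 + o
A(q) = -3 + q
√(A(-18) + f) = √((-3 - 18) - 285) = √(-21 - 285) = √(-306) = 3*I*√34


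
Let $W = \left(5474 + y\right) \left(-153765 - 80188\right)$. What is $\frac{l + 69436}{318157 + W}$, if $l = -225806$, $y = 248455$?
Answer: $\frac{823}{312669122} \approx 2.6322 \cdot 10^{-6}$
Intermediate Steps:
$W = -59407451337$ ($W = \left(5474 + 248455\right) \left(-153765 - 80188\right) = 253929 \left(-233953\right) = -59407451337$)
$\frac{l + 69436}{318157 + W} = \frac{-225806 + 69436}{318157 - 59407451337} = - \frac{156370}{-59407133180} = \left(-156370\right) \left(- \frac{1}{59407133180}\right) = \frac{823}{312669122}$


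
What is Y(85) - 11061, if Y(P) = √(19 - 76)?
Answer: -11061 + I*√57 ≈ -11061.0 + 7.5498*I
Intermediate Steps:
Y(P) = I*√57 (Y(P) = √(-57) = I*√57)
Y(85) - 11061 = I*√57 - 11061 = -11061 + I*√57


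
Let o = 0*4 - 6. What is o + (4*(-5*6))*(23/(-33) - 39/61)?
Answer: 103574/671 ≈ 154.36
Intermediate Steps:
o = -6 (o = 0 - 6 = -6)
o + (4*(-5*6))*(23/(-33) - 39/61) = -6 + (4*(-5*6))*(23/(-33) - 39/61) = -6 + (4*(-30))*(23*(-1/33) - 39*1/61) = -6 - 120*(-23/33 - 39/61) = -6 - 120*(-2690/2013) = -6 + 107600/671 = 103574/671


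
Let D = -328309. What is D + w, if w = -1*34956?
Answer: -363265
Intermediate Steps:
w = -34956
D + w = -328309 - 34956 = -363265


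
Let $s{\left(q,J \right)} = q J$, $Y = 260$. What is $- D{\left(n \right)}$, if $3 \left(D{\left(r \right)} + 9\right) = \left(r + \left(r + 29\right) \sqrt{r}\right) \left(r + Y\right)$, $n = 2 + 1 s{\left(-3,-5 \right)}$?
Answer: $- \frac{4682}{3} - \frac{12742 \sqrt{17}}{3} \approx -19073.0$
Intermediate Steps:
$s{\left(q,J \right)} = J q$
$n = 17$ ($n = 2 + 1 \left(\left(-5\right) \left(-3\right)\right) = 2 + 1 \cdot 15 = 2 + 15 = 17$)
$D{\left(r \right)} = -9 + \frac{\left(260 + r\right) \left(r + \sqrt{r} \left(29 + r\right)\right)}{3}$ ($D{\left(r \right)} = -9 + \frac{\left(r + \left(r + 29\right) \sqrt{r}\right) \left(r + 260\right)}{3} = -9 + \frac{\left(r + \left(29 + r\right) \sqrt{r}\right) \left(260 + r\right)}{3} = -9 + \frac{\left(r + \sqrt{r} \left(29 + r\right)\right) \left(260 + r\right)}{3} = -9 + \frac{\left(260 + r\right) \left(r + \sqrt{r} \left(29 + r\right)\right)}{3}$)
$- D{\left(n \right)} = - (-9 + \frac{17^{2}}{3} + \frac{17^{\frac{5}{2}}}{3} + \frac{260}{3} \cdot 17 + \frac{289 \cdot 17^{\frac{3}{2}}}{3} + \frac{7540 \sqrt{17}}{3}) = - (-9 + \frac{1}{3} \cdot 289 + \frac{289 \sqrt{17}}{3} + \frac{4420}{3} + \frac{289 \cdot 17 \sqrt{17}}{3} + \frac{7540 \sqrt{17}}{3}) = - (-9 + \frac{289}{3} + \frac{289 \sqrt{17}}{3} + \frac{4420}{3} + \frac{4913 \sqrt{17}}{3} + \frac{7540 \sqrt{17}}{3}) = - (\frac{4682}{3} + \frac{12742 \sqrt{17}}{3}) = - \frac{4682}{3} - \frac{12742 \sqrt{17}}{3}$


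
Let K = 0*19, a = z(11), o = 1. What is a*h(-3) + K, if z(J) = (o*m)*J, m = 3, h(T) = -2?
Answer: -66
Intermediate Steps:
z(J) = 3*J (z(J) = (1*3)*J = 3*J)
a = 33 (a = 3*11 = 33)
K = 0
a*h(-3) + K = 33*(-2) + 0 = -66 + 0 = -66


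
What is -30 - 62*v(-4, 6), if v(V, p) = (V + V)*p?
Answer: 2946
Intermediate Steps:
v(V, p) = 2*V*p (v(V, p) = (2*V)*p = 2*V*p)
-30 - 62*v(-4, 6) = -30 - 124*(-4)*6 = -30 - 62*(-48) = -30 + 2976 = 2946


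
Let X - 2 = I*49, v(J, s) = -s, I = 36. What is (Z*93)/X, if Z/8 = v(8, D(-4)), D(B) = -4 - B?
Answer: 0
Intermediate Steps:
Z = 0 (Z = 8*(-(-4 - 1*(-4))) = 8*(-(-4 + 4)) = 8*(-1*0) = 8*0 = 0)
X = 1766 (X = 2 + 36*49 = 2 + 1764 = 1766)
(Z*93)/X = (0*93)/1766 = 0*(1/1766) = 0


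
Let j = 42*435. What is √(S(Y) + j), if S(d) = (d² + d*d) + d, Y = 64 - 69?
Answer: 3*√2035 ≈ 135.33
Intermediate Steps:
j = 18270
Y = -5
S(d) = d + 2*d² (S(d) = (d² + d²) + d = 2*d² + d = d + 2*d²)
√(S(Y) + j) = √(-5*(1 + 2*(-5)) + 18270) = √(-5*(1 - 10) + 18270) = √(-5*(-9) + 18270) = √(45 + 18270) = √18315 = 3*√2035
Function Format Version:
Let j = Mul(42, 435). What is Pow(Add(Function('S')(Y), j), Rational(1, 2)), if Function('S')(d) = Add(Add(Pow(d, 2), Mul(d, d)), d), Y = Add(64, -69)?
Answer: Mul(3, Pow(2035, Rational(1, 2))) ≈ 135.33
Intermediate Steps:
j = 18270
Y = -5
Function('S')(d) = Add(d, Mul(2, Pow(d, 2))) (Function('S')(d) = Add(Add(Pow(d, 2), Pow(d, 2)), d) = Add(Mul(2, Pow(d, 2)), d) = Add(d, Mul(2, Pow(d, 2))))
Pow(Add(Function('S')(Y), j), Rational(1, 2)) = Pow(Add(Mul(-5, Add(1, Mul(2, -5))), 18270), Rational(1, 2)) = Pow(Add(Mul(-5, Add(1, -10)), 18270), Rational(1, 2)) = Pow(Add(Mul(-5, -9), 18270), Rational(1, 2)) = Pow(Add(45, 18270), Rational(1, 2)) = Pow(18315, Rational(1, 2)) = Mul(3, Pow(2035, Rational(1, 2)))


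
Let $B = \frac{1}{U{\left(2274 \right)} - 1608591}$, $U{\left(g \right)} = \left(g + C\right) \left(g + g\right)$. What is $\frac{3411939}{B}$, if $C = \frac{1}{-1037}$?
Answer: $\frac{30900901830517251}{1037} \approx 2.9798 \cdot 10^{13}$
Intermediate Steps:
$C = - \frac{1}{1037} \approx -0.00096432$
$U{\left(g \right)} = 2 g \left(- \frac{1}{1037} + g\right)$ ($U{\left(g \right)} = \left(g - \frac{1}{1037}\right) \left(g + g\right) = \left(- \frac{1}{1037} + g\right) 2 g = 2 g \left(- \frac{1}{1037} + g\right)$)
$B = \frac{1037}{9056698209}$ ($B = \frac{1}{\frac{2}{1037} \cdot 2274 \left(-1 + 1037 \cdot 2274\right) - 1608591} = \frac{1}{\frac{2}{1037} \cdot 2274 \left(-1 + 2358138\right) - 1608591} = \frac{1}{\frac{2}{1037} \cdot 2274 \cdot 2358137 - 1608591} = \frac{1}{\frac{10724807076}{1037} - 1608591} = \frac{1}{\frac{9056698209}{1037}} = \frac{1037}{9056698209} \approx 1.145 \cdot 10^{-7}$)
$\frac{3411939}{B} = \frac{3411939}{\frac{1037}{9056698209}} = 3411939 \cdot \frac{9056698209}{1037} = \frac{30900901830517251}{1037}$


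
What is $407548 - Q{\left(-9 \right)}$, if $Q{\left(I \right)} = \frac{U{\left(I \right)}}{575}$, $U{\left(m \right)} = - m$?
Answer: $\frac{234340091}{575} \approx 4.0755 \cdot 10^{5}$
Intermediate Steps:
$Q{\left(I \right)} = - \frac{I}{575}$ ($Q{\left(I \right)} = \frac{\left(-1\right) I}{575} = - I \frac{1}{575} = - \frac{I}{575}$)
$407548 - Q{\left(-9 \right)} = 407548 - \left(- \frac{1}{575}\right) \left(-9\right) = 407548 - \frac{9}{575} = \frac{234340091}{575}$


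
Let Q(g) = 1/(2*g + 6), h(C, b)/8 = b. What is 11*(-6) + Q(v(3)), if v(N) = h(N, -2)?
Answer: -1717/26 ≈ -66.038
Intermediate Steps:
h(C, b) = 8*b
v(N) = -16 (v(N) = 8*(-2) = -16)
Q(g) = 1/(6 + 2*g)
11*(-6) + Q(v(3)) = 11*(-6) + 1/(2*(3 - 16)) = -66 + (1/2)/(-13) = -66 + (1/2)*(-1/13) = -66 - 1/26 = -1717/26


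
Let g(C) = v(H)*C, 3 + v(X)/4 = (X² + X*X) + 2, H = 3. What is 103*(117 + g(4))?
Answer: 40067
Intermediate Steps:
v(X) = -4 + 8*X² (v(X) = -12 + 4*((X² + X*X) + 2) = -12 + 4*((X² + X²) + 2) = -12 + 4*(2*X² + 2) = -12 + 4*(2 + 2*X²) = -12 + (8 + 8*X²) = -4 + 8*X²)
g(C) = 68*C (g(C) = (-4 + 8*3²)*C = (-4 + 8*9)*C = (-4 + 72)*C = 68*C)
103*(117 + g(4)) = 103*(117 + 68*4) = 103*(117 + 272) = 103*389 = 40067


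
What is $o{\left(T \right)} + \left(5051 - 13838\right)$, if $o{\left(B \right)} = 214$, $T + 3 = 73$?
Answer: $-8573$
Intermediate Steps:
$T = 70$ ($T = -3 + 73 = 70$)
$o{\left(T \right)} + \left(5051 - 13838\right) = 214 + \left(5051 - 13838\right) = 214 - 8787 = -8573$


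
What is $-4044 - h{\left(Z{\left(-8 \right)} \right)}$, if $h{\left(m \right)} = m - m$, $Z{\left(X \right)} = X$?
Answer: $-4044$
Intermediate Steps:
$h{\left(m \right)} = 0$
$-4044 - h{\left(Z{\left(-8 \right)} \right)} = -4044 - 0 = -4044 + 0 = -4044$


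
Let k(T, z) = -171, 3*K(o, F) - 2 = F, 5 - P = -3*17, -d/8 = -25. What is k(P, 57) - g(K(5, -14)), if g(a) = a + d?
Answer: -367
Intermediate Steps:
d = 200 (d = -8*(-25) = 200)
P = 56 (P = 5 - (-3)*17 = 5 - 1*(-51) = 5 + 51 = 56)
K(o, F) = ⅔ + F/3
g(a) = 200 + a (g(a) = a + 200 = 200 + a)
k(P, 57) - g(K(5, -14)) = -171 - (200 + (⅔ + (⅓)*(-14))) = -171 - (200 + (⅔ - 14/3)) = -171 - (200 - 4) = -171 - 1*196 = -171 - 196 = -367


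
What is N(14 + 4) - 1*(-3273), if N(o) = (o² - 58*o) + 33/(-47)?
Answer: 119958/47 ≈ 2552.3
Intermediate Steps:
N(o) = -33/47 + o² - 58*o (N(o) = (o² - 58*o) + 33*(-1/47) = (o² - 58*o) - 33/47 = -33/47 + o² - 58*o)
N(14 + 4) - 1*(-3273) = (-33/47 + (14 + 4)² - 58*(14 + 4)) - 1*(-3273) = (-33/47 + 18² - 58*18) + 3273 = (-33/47 + 324 - 1044) + 3273 = -33873/47 + 3273 = 119958/47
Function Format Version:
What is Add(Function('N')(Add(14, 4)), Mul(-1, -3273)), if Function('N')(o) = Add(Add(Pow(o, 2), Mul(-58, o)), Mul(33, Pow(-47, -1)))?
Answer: Rational(119958, 47) ≈ 2552.3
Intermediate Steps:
Function('N')(o) = Add(Rational(-33, 47), Pow(o, 2), Mul(-58, o)) (Function('N')(o) = Add(Add(Pow(o, 2), Mul(-58, o)), Mul(33, Rational(-1, 47))) = Add(Add(Pow(o, 2), Mul(-58, o)), Rational(-33, 47)) = Add(Rational(-33, 47), Pow(o, 2), Mul(-58, o)))
Add(Function('N')(Add(14, 4)), Mul(-1, -3273)) = Add(Add(Rational(-33, 47), Pow(Add(14, 4), 2), Mul(-58, Add(14, 4))), Mul(-1, -3273)) = Add(Add(Rational(-33, 47), Pow(18, 2), Mul(-58, 18)), 3273) = Add(Add(Rational(-33, 47), 324, -1044), 3273) = Add(Rational(-33873, 47), 3273) = Rational(119958, 47)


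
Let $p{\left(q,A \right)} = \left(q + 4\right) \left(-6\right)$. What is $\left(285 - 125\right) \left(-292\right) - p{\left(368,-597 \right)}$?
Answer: $-44488$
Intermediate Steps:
$p{\left(q,A \right)} = -24 - 6 q$ ($p{\left(q,A \right)} = \left(4 + q\right) \left(-6\right) = -24 - 6 q$)
$\left(285 - 125\right) \left(-292\right) - p{\left(368,-597 \right)} = \left(285 - 125\right) \left(-292\right) - \left(-24 - 2208\right) = 160 \left(-292\right) - \left(-24 - 2208\right) = -46720 - -2232 = -46720 + 2232 = -44488$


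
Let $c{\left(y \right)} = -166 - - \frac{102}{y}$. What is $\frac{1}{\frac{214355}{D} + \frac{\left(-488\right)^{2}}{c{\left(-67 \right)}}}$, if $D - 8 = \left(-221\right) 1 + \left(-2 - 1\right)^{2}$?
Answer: $- \frac{4692}{11600149} \approx -0.00040448$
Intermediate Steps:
$c{\left(y \right)} = -166 + \frac{102}{y}$
$D = -204$ ($D = 8 + \left(\left(-221\right) 1 + \left(-2 - 1\right)^{2}\right) = 8 - \left(221 - \left(-3\right)^{2}\right) = 8 + \left(-221 + 9\right) = 8 - 212 = -204$)
$\frac{1}{\frac{214355}{D} + \frac{\left(-488\right)^{2}}{c{\left(-67 \right)}}} = \frac{1}{\frac{214355}{-204} + \frac{\left(-488\right)^{2}}{-166 + \frac{102}{-67}}} = \frac{1}{214355 \left(- \frac{1}{204}\right) + \frac{238144}{-166 + 102 \left(- \frac{1}{67}\right)}} = \frac{1}{- \frac{214355}{204} + \frac{238144}{-166 - \frac{102}{67}}} = \frac{1}{- \frac{214355}{204} + \frac{238144}{- \frac{11224}{67}}} = \frac{1}{- \frac{214355}{204} + 238144 \left(- \frac{67}{11224}\right)} = \frac{1}{- \frac{214355}{204} - \frac{32696}{23}} = \frac{1}{- \frac{11600149}{4692}} = - \frac{4692}{11600149}$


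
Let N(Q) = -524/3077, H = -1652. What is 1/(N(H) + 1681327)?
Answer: 3077/5173442655 ≈ 5.9477e-7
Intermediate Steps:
N(Q) = -524/3077 (N(Q) = -524*1/3077 = -524/3077)
1/(N(H) + 1681327) = 1/(-524/3077 + 1681327) = 1/(5173442655/3077) = 3077/5173442655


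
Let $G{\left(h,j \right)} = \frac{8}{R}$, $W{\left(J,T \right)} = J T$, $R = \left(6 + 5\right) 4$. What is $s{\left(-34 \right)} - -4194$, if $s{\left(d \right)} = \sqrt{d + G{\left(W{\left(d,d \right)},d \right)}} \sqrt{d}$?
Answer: $4194 - \frac{2 \sqrt{34782}}{11} \approx 4160.1$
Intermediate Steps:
$R = 44$ ($R = 11 \cdot 4 = 44$)
$G{\left(h,j \right)} = \frac{2}{11}$ ($G{\left(h,j \right)} = \frac{8}{44} = 8 \cdot \frac{1}{44} = \frac{2}{11}$)
$s{\left(d \right)} = \sqrt{d} \sqrt{\frac{2}{11} + d}$ ($s{\left(d \right)} = \sqrt{d + \frac{2}{11}} \sqrt{d} = \sqrt{\frac{2}{11} + d} \sqrt{d} = \sqrt{d} \sqrt{\frac{2}{11} + d}$)
$s{\left(-34 \right)} - -4194 = \frac{\sqrt{11} \sqrt{-34} \sqrt{2 + 11 \left(-34\right)}}{11} - -4194 = \frac{\sqrt{11} i \sqrt{34} \sqrt{2 - 374}}{11} + 4194 = \frac{\sqrt{11} i \sqrt{34} \sqrt{-372}}{11} + 4194 = \frac{\sqrt{11} i \sqrt{34} \cdot 2 i \sqrt{93}}{11} + 4194 = - \frac{2 \sqrt{34782}}{11} + 4194 = 4194 - \frac{2 \sqrt{34782}}{11}$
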